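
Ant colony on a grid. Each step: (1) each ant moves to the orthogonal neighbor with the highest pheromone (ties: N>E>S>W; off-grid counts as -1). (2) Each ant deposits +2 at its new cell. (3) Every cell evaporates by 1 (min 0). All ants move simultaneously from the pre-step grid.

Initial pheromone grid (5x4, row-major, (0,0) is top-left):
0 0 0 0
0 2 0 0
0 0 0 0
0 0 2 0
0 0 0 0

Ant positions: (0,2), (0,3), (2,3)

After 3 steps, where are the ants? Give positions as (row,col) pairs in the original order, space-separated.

Step 1: ant0:(0,2)->E->(0,3) | ant1:(0,3)->S->(1,3) | ant2:(2,3)->N->(1,3)
  grid max=3 at (1,3)
Step 2: ant0:(0,3)->S->(1,3) | ant1:(1,3)->N->(0,3) | ant2:(1,3)->N->(0,3)
  grid max=4 at (0,3)
Step 3: ant0:(1,3)->N->(0,3) | ant1:(0,3)->S->(1,3) | ant2:(0,3)->S->(1,3)
  grid max=7 at (1,3)

(0,3) (1,3) (1,3)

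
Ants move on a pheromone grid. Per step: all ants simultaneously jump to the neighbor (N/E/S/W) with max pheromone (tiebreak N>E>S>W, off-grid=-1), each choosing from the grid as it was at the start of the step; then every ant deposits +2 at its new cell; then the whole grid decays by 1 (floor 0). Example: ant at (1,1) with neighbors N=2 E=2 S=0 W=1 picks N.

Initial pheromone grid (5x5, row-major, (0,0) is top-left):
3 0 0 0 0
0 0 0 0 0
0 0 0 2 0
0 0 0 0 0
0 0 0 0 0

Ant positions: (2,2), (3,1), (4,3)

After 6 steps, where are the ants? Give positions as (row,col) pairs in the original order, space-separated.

Step 1: ant0:(2,2)->E->(2,3) | ant1:(3,1)->N->(2,1) | ant2:(4,3)->N->(3,3)
  grid max=3 at (2,3)
Step 2: ant0:(2,3)->S->(3,3) | ant1:(2,1)->N->(1,1) | ant2:(3,3)->N->(2,3)
  grid max=4 at (2,3)
Step 3: ant0:(3,3)->N->(2,3) | ant1:(1,1)->N->(0,1) | ant2:(2,3)->S->(3,3)
  grid max=5 at (2,3)
Step 4: ant0:(2,3)->S->(3,3) | ant1:(0,1)->E->(0,2) | ant2:(3,3)->N->(2,3)
  grid max=6 at (2,3)
Step 5: ant0:(3,3)->N->(2,3) | ant1:(0,2)->E->(0,3) | ant2:(2,3)->S->(3,3)
  grid max=7 at (2,3)
Step 6: ant0:(2,3)->S->(3,3) | ant1:(0,3)->E->(0,4) | ant2:(3,3)->N->(2,3)
  grid max=8 at (2,3)

(3,3) (0,4) (2,3)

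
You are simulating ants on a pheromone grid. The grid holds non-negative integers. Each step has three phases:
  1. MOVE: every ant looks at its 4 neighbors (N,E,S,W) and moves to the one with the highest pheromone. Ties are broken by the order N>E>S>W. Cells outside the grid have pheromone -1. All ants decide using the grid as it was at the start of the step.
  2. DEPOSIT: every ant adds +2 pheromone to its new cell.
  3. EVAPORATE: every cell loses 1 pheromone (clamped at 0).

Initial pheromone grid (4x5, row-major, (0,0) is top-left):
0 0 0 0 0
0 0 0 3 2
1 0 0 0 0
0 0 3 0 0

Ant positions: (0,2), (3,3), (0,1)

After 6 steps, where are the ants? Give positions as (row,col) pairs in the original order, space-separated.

Step 1: ant0:(0,2)->E->(0,3) | ant1:(3,3)->W->(3,2) | ant2:(0,1)->E->(0,2)
  grid max=4 at (3,2)
Step 2: ant0:(0,3)->S->(1,3) | ant1:(3,2)->N->(2,2) | ant2:(0,2)->E->(0,3)
  grid max=3 at (1,3)
Step 3: ant0:(1,3)->N->(0,3) | ant1:(2,2)->S->(3,2) | ant2:(0,3)->S->(1,3)
  grid max=4 at (1,3)
Step 4: ant0:(0,3)->S->(1,3) | ant1:(3,2)->N->(2,2) | ant2:(1,3)->N->(0,3)
  grid max=5 at (1,3)
Step 5: ant0:(1,3)->N->(0,3) | ant1:(2,2)->S->(3,2) | ant2:(0,3)->S->(1,3)
  grid max=6 at (1,3)
Step 6: ant0:(0,3)->S->(1,3) | ant1:(3,2)->N->(2,2) | ant2:(1,3)->N->(0,3)
  grid max=7 at (1,3)

(1,3) (2,2) (0,3)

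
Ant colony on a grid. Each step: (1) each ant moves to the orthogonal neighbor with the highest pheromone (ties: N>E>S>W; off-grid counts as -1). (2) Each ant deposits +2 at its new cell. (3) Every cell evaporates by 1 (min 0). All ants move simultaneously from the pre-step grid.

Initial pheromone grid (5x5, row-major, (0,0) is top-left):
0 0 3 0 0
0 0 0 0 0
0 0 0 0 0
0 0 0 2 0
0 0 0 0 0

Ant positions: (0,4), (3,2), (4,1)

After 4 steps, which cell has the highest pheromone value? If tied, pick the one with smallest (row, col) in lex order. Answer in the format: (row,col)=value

Answer: (3,3)=2

Derivation:
Step 1: ant0:(0,4)->S->(1,4) | ant1:(3,2)->E->(3,3) | ant2:(4,1)->N->(3,1)
  grid max=3 at (3,3)
Step 2: ant0:(1,4)->N->(0,4) | ant1:(3,3)->N->(2,3) | ant2:(3,1)->N->(2,1)
  grid max=2 at (3,3)
Step 3: ant0:(0,4)->S->(1,4) | ant1:(2,3)->S->(3,3) | ant2:(2,1)->N->(1,1)
  grid max=3 at (3,3)
Step 4: ant0:(1,4)->N->(0,4) | ant1:(3,3)->N->(2,3) | ant2:(1,1)->N->(0,1)
  grid max=2 at (3,3)
Final grid:
  0 1 0 0 1
  0 0 0 0 0
  0 0 0 1 0
  0 0 0 2 0
  0 0 0 0 0
Max pheromone 2 at (3,3)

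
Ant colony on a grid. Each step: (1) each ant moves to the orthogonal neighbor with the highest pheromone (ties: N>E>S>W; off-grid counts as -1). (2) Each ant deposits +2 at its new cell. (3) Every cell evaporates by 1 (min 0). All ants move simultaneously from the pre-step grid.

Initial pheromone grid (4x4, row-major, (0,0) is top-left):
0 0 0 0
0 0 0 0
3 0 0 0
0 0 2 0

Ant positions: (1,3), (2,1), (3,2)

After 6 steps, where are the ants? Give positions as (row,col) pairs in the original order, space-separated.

Step 1: ant0:(1,3)->N->(0,3) | ant1:(2,1)->W->(2,0) | ant2:(3,2)->N->(2,2)
  grid max=4 at (2,0)
Step 2: ant0:(0,3)->S->(1,3) | ant1:(2,0)->N->(1,0) | ant2:(2,2)->S->(3,2)
  grid max=3 at (2,0)
Step 3: ant0:(1,3)->N->(0,3) | ant1:(1,0)->S->(2,0) | ant2:(3,2)->N->(2,2)
  grid max=4 at (2,0)
Step 4: ant0:(0,3)->S->(1,3) | ant1:(2,0)->N->(1,0) | ant2:(2,2)->S->(3,2)
  grid max=3 at (2,0)
Step 5: ant0:(1,3)->N->(0,3) | ant1:(1,0)->S->(2,0) | ant2:(3,2)->N->(2,2)
  grid max=4 at (2,0)
Step 6: ant0:(0,3)->S->(1,3) | ant1:(2,0)->N->(1,0) | ant2:(2,2)->S->(3,2)
  grid max=3 at (2,0)

(1,3) (1,0) (3,2)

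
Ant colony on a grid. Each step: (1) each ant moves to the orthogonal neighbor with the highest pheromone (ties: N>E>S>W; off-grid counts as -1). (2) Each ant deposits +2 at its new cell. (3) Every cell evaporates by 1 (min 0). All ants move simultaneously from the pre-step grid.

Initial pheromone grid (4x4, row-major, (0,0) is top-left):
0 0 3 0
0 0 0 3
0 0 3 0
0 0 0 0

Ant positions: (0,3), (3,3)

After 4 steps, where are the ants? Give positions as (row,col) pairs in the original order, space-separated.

Step 1: ant0:(0,3)->S->(1,3) | ant1:(3,3)->N->(2,3)
  grid max=4 at (1,3)
Step 2: ant0:(1,3)->S->(2,3) | ant1:(2,3)->N->(1,3)
  grid max=5 at (1,3)
Step 3: ant0:(2,3)->N->(1,3) | ant1:(1,3)->S->(2,3)
  grid max=6 at (1,3)
Step 4: ant0:(1,3)->S->(2,3) | ant1:(2,3)->N->(1,3)
  grid max=7 at (1,3)

(2,3) (1,3)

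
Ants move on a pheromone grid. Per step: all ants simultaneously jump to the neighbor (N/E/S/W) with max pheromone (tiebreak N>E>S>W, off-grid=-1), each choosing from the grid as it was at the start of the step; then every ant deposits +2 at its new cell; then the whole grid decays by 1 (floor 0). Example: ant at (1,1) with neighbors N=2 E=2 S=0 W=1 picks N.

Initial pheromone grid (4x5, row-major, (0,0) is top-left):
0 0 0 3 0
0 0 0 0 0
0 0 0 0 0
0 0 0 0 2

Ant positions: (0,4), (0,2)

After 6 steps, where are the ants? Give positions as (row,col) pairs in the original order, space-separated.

Step 1: ant0:(0,4)->W->(0,3) | ant1:(0,2)->E->(0,3)
  grid max=6 at (0,3)
Step 2: ant0:(0,3)->E->(0,4) | ant1:(0,3)->E->(0,4)
  grid max=5 at (0,3)
Step 3: ant0:(0,4)->W->(0,3) | ant1:(0,4)->W->(0,3)
  grid max=8 at (0,3)
Step 4: ant0:(0,3)->E->(0,4) | ant1:(0,3)->E->(0,4)
  grid max=7 at (0,3)
Step 5: ant0:(0,4)->W->(0,3) | ant1:(0,4)->W->(0,3)
  grid max=10 at (0,3)
Step 6: ant0:(0,3)->E->(0,4) | ant1:(0,3)->E->(0,4)
  grid max=9 at (0,3)

(0,4) (0,4)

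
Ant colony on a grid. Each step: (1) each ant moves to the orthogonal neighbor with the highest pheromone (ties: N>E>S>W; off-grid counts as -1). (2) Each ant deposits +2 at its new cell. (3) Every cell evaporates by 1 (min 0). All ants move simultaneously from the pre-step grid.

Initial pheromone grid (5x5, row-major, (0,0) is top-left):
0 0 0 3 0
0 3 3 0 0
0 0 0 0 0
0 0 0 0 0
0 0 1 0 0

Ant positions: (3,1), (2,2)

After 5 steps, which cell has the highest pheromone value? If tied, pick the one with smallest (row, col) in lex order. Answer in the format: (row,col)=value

Answer: (1,2)=8

Derivation:
Step 1: ant0:(3,1)->N->(2,1) | ant1:(2,2)->N->(1,2)
  grid max=4 at (1,2)
Step 2: ant0:(2,1)->N->(1,1) | ant1:(1,2)->W->(1,1)
  grid max=5 at (1,1)
Step 3: ant0:(1,1)->E->(1,2) | ant1:(1,1)->E->(1,2)
  grid max=6 at (1,2)
Step 4: ant0:(1,2)->W->(1,1) | ant1:(1,2)->W->(1,1)
  grid max=7 at (1,1)
Step 5: ant0:(1,1)->E->(1,2) | ant1:(1,1)->E->(1,2)
  grid max=8 at (1,2)
Final grid:
  0 0 0 0 0
  0 6 8 0 0
  0 0 0 0 0
  0 0 0 0 0
  0 0 0 0 0
Max pheromone 8 at (1,2)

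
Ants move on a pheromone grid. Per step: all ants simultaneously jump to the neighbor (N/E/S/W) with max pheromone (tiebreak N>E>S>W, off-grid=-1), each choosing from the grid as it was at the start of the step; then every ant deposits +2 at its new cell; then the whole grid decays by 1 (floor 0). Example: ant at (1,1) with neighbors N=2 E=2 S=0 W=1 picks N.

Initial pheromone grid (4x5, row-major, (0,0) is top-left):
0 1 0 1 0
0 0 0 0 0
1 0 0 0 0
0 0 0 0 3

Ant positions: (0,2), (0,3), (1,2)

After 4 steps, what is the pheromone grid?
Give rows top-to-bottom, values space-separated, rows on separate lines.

After step 1: ants at (0,3),(0,4),(0,2)
  0 0 1 2 1
  0 0 0 0 0
  0 0 0 0 0
  0 0 0 0 2
After step 2: ants at (0,4),(0,3),(0,3)
  0 0 0 5 2
  0 0 0 0 0
  0 0 0 0 0
  0 0 0 0 1
After step 3: ants at (0,3),(0,4),(0,4)
  0 0 0 6 5
  0 0 0 0 0
  0 0 0 0 0
  0 0 0 0 0
After step 4: ants at (0,4),(0,3),(0,3)
  0 0 0 9 6
  0 0 0 0 0
  0 0 0 0 0
  0 0 0 0 0

0 0 0 9 6
0 0 0 0 0
0 0 0 0 0
0 0 0 0 0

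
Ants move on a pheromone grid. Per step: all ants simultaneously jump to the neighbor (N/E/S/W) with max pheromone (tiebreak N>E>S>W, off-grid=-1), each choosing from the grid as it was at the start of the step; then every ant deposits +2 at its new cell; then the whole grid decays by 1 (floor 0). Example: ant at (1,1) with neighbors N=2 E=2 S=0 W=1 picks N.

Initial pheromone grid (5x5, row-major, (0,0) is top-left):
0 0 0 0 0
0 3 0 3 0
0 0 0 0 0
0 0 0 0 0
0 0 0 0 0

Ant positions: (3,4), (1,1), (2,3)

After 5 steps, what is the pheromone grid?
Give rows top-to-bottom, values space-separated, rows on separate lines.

After step 1: ants at (2,4),(0,1),(1,3)
  0 1 0 0 0
  0 2 0 4 0
  0 0 0 0 1
  0 0 0 0 0
  0 0 0 0 0
After step 2: ants at (1,4),(1,1),(0,3)
  0 0 0 1 0
  0 3 0 3 1
  0 0 0 0 0
  0 0 0 0 0
  0 0 0 0 0
After step 3: ants at (1,3),(0,1),(1,3)
  0 1 0 0 0
  0 2 0 6 0
  0 0 0 0 0
  0 0 0 0 0
  0 0 0 0 0
After step 4: ants at (0,3),(1,1),(0,3)
  0 0 0 3 0
  0 3 0 5 0
  0 0 0 0 0
  0 0 0 0 0
  0 0 0 0 0
After step 5: ants at (1,3),(0,1),(1,3)
  0 1 0 2 0
  0 2 0 8 0
  0 0 0 0 0
  0 0 0 0 0
  0 0 0 0 0

0 1 0 2 0
0 2 0 8 0
0 0 0 0 0
0 0 0 0 0
0 0 0 0 0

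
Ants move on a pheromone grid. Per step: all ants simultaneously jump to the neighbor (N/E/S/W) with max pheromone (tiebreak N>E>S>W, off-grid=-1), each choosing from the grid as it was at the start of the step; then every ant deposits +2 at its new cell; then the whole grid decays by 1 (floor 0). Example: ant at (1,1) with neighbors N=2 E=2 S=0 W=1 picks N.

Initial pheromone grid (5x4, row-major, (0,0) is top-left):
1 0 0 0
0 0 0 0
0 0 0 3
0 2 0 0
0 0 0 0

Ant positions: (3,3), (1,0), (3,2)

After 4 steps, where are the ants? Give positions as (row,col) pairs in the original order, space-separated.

Step 1: ant0:(3,3)->N->(2,3) | ant1:(1,0)->N->(0,0) | ant2:(3,2)->W->(3,1)
  grid max=4 at (2,3)
Step 2: ant0:(2,3)->N->(1,3) | ant1:(0,0)->E->(0,1) | ant2:(3,1)->N->(2,1)
  grid max=3 at (2,3)
Step 3: ant0:(1,3)->S->(2,3) | ant1:(0,1)->W->(0,0) | ant2:(2,1)->S->(3,1)
  grid max=4 at (2,3)
Step 4: ant0:(2,3)->N->(1,3) | ant1:(0,0)->E->(0,1) | ant2:(3,1)->N->(2,1)
  grid max=3 at (2,3)

(1,3) (0,1) (2,1)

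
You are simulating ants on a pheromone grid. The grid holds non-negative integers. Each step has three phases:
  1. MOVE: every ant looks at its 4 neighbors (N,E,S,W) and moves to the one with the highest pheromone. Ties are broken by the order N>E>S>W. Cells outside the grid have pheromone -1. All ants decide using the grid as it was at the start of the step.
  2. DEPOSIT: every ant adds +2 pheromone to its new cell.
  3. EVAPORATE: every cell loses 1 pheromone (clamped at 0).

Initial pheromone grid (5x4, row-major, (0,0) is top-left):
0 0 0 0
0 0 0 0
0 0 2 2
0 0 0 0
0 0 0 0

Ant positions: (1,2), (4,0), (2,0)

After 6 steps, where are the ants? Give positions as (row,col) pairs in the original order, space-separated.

Step 1: ant0:(1,2)->S->(2,2) | ant1:(4,0)->N->(3,0) | ant2:(2,0)->N->(1,0)
  grid max=3 at (2,2)
Step 2: ant0:(2,2)->E->(2,3) | ant1:(3,0)->N->(2,0) | ant2:(1,0)->N->(0,0)
  grid max=2 at (2,2)
Step 3: ant0:(2,3)->W->(2,2) | ant1:(2,0)->N->(1,0) | ant2:(0,0)->E->(0,1)
  grid max=3 at (2,2)
Step 4: ant0:(2,2)->E->(2,3) | ant1:(1,0)->N->(0,0) | ant2:(0,1)->E->(0,2)
  grid max=2 at (2,2)
Step 5: ant0:(2,3)->W->(2,2) | ant1:(0,0)->E->(0,1) | ant2:(0,2)->E->(0,3)
  grid max=3 at (2,2)
Step 6: ant0:(2,2)->E->(2,3) | ant1:(0,1)->E->(0,2) | ant2:(0,3)->S->(1,3)
  grid max=2 at (2,2)

(2,3) (0,2) (1,3)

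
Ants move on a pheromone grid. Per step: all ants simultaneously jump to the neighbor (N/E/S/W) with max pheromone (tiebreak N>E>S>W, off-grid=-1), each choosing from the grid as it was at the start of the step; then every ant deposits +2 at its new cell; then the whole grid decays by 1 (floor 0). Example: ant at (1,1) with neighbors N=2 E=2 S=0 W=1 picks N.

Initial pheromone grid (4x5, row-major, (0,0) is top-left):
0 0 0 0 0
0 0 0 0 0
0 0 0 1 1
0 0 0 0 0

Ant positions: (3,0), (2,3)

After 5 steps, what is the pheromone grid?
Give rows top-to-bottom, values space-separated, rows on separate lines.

After step 1: ants at (2,0),(2,4)
  0 0 0 0 0
  0 0 0 0 0
  1 0 0 0 2
  0 0 0 0 0
After step 2: ants at (1,0),(1,4)
  0 0 0 0 0
  1 0 0 0 1
  0 0 0 0 1
  0 0 0 0 0
After step 3: ants at (0,0),(2,4)
  1 0 0 0 0
  0 0 0 0 0
  0 0 0 0 2
  0 0 0 0 0
After step 4: ants at (0,1),(1,4)
  0 1 0 0 0
  0 0 0 0 1
  0 0 0 0 1
  0 0 0 0 0
After step 5: ants at (0,2),(2,4)
  0 0 1 0 0
  0 0 0 0 0
  0 0 0 0 2
  0 0 0 0 0

0 0 1 0 0
0 0 0 0 0
0 0 0 0 2
0 0 0 0 0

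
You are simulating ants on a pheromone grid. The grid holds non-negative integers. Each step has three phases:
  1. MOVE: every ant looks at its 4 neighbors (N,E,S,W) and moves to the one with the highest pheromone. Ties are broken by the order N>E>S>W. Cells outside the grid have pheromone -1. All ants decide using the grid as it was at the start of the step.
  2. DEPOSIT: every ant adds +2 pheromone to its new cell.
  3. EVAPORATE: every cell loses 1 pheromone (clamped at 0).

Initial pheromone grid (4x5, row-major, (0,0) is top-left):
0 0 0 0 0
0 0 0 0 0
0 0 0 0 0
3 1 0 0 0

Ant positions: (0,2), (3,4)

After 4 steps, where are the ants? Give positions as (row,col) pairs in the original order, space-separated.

Step 1: ant0:(0,2)->E->(0,3) | ant1:(3,4)->N->(2,4)
  grid max=2 at (3,0)
Step 2: ant0:(0,3)->E->(0,4) | ant1:(2,4)->N->(1,4)
  grid max=1 at (0,4)
Step 3: ant0:(0,4)->S->(1,4) | ant1:(1,4)->N->(0,4)
  grid max=2 at (0,4)
Step 4: ant0:(1,4)->N->(0,4) | ant1:(0,4)->S->(1,4)
  grid max=3 at (0,4)

(0,4) (1,4)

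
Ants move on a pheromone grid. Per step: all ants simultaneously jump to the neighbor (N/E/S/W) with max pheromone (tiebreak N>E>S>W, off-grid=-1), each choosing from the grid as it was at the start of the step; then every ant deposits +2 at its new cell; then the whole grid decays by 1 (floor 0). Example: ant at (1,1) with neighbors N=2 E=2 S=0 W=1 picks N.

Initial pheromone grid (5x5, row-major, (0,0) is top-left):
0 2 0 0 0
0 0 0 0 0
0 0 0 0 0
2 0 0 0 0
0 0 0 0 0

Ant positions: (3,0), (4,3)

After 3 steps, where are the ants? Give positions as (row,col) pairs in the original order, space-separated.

Step 1: ant0:(3,0)->N->(2,0) | ant1:(4,3)->N->(3,3)
  grid max=1 at (0,1)
Step 2: ant0:(2,0)->S->(3,0) | ant1:(3,3)->N->(2,3)
  grid max=2 at (3,0)
Step 3: ant0:(3,0)->N->(2,0) | ant1:(2,3)->N->(1,3)
  grid max=1 at (1,3)

(2,0) (1,3)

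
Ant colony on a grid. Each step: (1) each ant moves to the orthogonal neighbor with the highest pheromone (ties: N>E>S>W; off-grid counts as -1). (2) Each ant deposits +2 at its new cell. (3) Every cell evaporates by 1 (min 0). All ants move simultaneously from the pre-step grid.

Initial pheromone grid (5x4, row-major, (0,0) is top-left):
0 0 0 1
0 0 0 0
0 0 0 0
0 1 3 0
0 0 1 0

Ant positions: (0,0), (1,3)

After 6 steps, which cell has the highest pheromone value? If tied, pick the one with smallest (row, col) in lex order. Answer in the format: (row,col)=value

Step 1: ant0:(0,0)->E->(0,1) | ant1:(1,3)->N->(0,3)
  grid max=2 at (0,3)
Step 2: ant0:(0,1)->E->(0,2) | ant1:(0,3)->S->(1,3)
  grid max=1 at (0,2)
Step 3: ant0:(0,2)->E->(0,3) | ant1:(1,3)->N->(0,3)
  grid max=4 at (0,3)
Step 4: ant0:(0,3)->S->(1,3) | ant1:(0,3)->S->(1,3)
  grid max=3 at (0,3)
Step 5: ant0:(1,3)->N->(0,3) | ant1:(1,3)->N->(0,3)
  grid max=6 at (0,3)
Step 6: ant0:(0,3)->S->(1,3) | ant1:(0,3)->S->(1,3)
  grid max=5 at (0,3)
Final grid:
  0 0 0 5
  0 0 0 5
  0 0 0 0
  0 0 0 0
  0 0 0 0
Max pheromone 5 at (0,3)

Answer: (0,3)=5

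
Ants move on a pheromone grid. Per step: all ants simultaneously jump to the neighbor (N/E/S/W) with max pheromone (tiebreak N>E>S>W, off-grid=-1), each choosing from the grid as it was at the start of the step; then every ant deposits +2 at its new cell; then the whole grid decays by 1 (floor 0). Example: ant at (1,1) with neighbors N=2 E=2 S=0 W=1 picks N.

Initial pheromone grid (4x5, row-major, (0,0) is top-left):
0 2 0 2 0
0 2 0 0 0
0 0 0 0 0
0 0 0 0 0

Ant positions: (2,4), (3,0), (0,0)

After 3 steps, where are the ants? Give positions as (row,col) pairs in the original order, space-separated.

Step 1: ant0:(2,4)->N->(1,4) | ant1:(3,0)->N->(2,0) | ant2:(0,0)->E->(0,1)
  grid max=3 at (0,1)
Step 2: ant0:(1,4)->N->(0,4) | ant1:(2,0)->N->(1,0) | ant2:(0,1)->S->(1,1)
  grid max=2 at (0,1)
Step 3: ant0:(0,4)->S->(1,4) | ant1:(1,0)->E->(1,1) | ant2:(1,1)->N->(0,1)
  grid max=3 at (0,1)

(1,4) (1,1) (0,1)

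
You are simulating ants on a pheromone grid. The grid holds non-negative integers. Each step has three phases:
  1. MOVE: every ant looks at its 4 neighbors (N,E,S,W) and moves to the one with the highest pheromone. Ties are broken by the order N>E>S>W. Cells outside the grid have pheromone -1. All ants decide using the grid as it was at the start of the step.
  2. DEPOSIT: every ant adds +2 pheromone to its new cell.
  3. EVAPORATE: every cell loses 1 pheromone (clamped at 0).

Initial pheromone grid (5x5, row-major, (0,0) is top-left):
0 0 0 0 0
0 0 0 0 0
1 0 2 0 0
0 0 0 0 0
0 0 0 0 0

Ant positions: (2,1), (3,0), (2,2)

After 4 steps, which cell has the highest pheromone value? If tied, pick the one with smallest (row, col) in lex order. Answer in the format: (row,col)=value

Answer: (2,2)=6

Derivation:
Step 1: ant0:(2,1)->E->(2,2) | ant1:(3,0)->N->(2,0) | ant2:(2,2)->N->(1,2)
  grid max=3 at (2,2)
Step 2: ant0:(2,2)->N->(1,2) | ant1:(2,0)->N->(1,0) | ant2:(1,2)->S->(2,2)
  grid max=4 at (2,2)
Step 3: ant0:(1,2)->S->(2,2) | ant1:(1,0)->S->(2,0) | ant2:(2,2)->N->(1,2)
  grid max=5 at (2,2)
Step 4: ant0:(2,2)->N->(1,2) | ant1:(2,0)->N->(1,0) | ant2:(1,2)->S->(2,2)
  grid max=6 at (2,2)
Final grid:
  0 0 0 0 0
  1 0 4 0 0
  1 0 6 0 0
  0 0 0 0 0
  0 0 0 0 0
Max pheromone 6 at (2,2)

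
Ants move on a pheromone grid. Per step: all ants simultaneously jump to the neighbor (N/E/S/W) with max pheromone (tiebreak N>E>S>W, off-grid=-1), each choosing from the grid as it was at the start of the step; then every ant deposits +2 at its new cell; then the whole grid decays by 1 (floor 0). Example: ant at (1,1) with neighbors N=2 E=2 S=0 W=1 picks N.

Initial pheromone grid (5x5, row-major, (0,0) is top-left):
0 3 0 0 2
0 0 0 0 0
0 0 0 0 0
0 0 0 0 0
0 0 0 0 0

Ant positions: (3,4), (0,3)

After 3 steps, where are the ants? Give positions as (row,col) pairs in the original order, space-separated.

Step 1: ant0:(3,4)->N->(2,4) | ant1:(0,3)->E->(0,4)
  grid max=3 at (0,4)
Step 2: ant0:(2,4)->N->(1,4) | ant1:(0,4)->S->(1,4)
  grid max=3 at (1,4)
Step 3: ant0:(1,4)->N->(0,4) | ant1:(1,4)->N->(0,4)
  grid max=5 at (0,4)

(0,4) (0,4)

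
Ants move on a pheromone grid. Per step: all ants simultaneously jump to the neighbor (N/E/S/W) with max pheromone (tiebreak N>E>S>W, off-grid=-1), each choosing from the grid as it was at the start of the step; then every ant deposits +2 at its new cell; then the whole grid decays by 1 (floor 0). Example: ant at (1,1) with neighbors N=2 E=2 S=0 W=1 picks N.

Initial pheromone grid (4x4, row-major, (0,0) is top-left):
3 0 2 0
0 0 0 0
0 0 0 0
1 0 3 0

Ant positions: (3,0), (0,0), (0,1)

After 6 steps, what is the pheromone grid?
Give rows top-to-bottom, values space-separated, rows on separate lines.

After step 1: ants at (2,0),(0,1),(0,0)
  4 1 1 0
  0 0 0 0
  1 0 0 0
  0 0 2 0
After step 2: ants at (1,0),(0,0),(0,1)
  5 2 0 0
  1 0 0 0
  0 0 0 0
  0 0 1 0
After step 3: ants at (0,0),(0,1),(0,0)
  8 3 0 0
  0 0 0 0
  0 0 0 0
  0 0 0 0
After step 4: ants at (0,1),(0,0),(0,1)
  9 6 0 0
  0 0 0 0
  0 0 0 0
  0 0 0 0
After step 5: ants at (0,0),(0,1),(0,0)
  12 7 0 0
  0 0 0 0
  0 0 0 0
  0 0 0 0
After step 6: ants at (0,1),(0,0),(0,1)
  13 10 0 0
  0 0 0 0
  0 0 0 0
  0 0 0 0

13 10 0 0
0 0 0 0
0 0 0 0
0 0 0 0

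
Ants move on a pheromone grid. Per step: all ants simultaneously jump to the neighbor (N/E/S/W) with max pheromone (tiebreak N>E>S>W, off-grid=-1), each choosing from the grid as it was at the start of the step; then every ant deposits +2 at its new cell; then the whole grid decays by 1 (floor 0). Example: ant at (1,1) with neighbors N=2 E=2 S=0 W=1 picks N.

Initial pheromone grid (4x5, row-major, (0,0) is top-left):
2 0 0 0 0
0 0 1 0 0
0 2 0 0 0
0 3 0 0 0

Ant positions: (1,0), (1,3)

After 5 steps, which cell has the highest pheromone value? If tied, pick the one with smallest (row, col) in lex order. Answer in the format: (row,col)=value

Step 1: ant0:(1,0)->N->(0,0) | ant1:(1,3)->W->(1,2)
  grid max=3 at (0,0)
Step 2: ant0:(0,0)->E->(0,1) | ant1:(1,2)->N->(0,2)
  grid max=2 at (0,0)
Step 3: ant0:(0,1)->W->(0,0) | ant1:(0,2)->S->(1,2)
  grid max=3 at (0,0)
Step 4: ant0:(0,0)->E->(0,1) | ant1:(1,2)->N->(0,2)
  grid max=2 at (0,0)
Step 5: ant0:(0,1)->W->(0,0) | ant1:(0,2)->S->(1,2)
  grid max=3 at (0,0)
Final grid:
  3 0 0 0 0
  0 0 2 0 0
  0 0 0 0 0
  0 0 0 0 0
Max pheromone 3 at (0,0)

Answer: (0,0)=3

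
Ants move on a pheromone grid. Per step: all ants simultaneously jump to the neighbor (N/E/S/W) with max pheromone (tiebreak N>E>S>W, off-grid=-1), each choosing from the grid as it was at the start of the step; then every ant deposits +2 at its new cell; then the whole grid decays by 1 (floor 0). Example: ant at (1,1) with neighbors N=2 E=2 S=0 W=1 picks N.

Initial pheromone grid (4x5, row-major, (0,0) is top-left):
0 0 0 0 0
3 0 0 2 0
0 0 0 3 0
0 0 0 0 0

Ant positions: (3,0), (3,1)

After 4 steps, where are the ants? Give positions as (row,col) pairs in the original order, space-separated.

Step 1: ant0:(3,0)->N->(2,0) | ant1:(3,1)->N->(2,1)
  grid max=2 at (1,0)
Step 2: ant0:(2,0)->N->(1,0) | ant1:(2,1)->W->(2,0)
  grid max=3 at (1,0)
Step 3: ant0:(1,0)->S->(2,0) | ant1:(2,0)->N->(1,0)
  grid max=4 at (1,0)
Step 4: ant0:(2,0)->N->(1,0) | ant1:(1,0)->S->(2,0)
  grid max=5 at (1,0)

(1,0) (2,0)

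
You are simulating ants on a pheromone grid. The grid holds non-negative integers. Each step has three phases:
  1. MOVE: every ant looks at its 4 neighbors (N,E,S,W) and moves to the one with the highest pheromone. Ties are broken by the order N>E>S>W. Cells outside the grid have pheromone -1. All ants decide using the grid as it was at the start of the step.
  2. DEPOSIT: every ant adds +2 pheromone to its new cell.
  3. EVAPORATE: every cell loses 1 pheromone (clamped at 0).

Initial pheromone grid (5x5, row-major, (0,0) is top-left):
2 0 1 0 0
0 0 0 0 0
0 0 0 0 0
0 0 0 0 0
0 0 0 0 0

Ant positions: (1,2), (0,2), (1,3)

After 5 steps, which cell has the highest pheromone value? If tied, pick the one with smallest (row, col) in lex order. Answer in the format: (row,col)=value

Answer: (0,3)=11

Derivation:
Step 1: ant0:(1,2)->N->(0,2) | ant1:(0,2)->E->(0,3) | ant2:(1,3)->N->(0,3)
  grid max=3 at (0,3)
Step 2: ant0:(0,2)->E->(0,3) | ant1:(0,3)->W->(0,2) | ant2:(0,3)->W->(0,2)
  grid max=5 at (0,2)
Step 3: ant0:(0,3)->W->(0,2) | ant1:(0,2)->E->(0,3) | ant2:(0,2)->E->(0,3)
  grid max=7 at (0,3)
Step 4: ant0:(0,2)->E->(0,3) | ant1:(0,3)->W->(0,2) | ant2:(0,3)->W->(0,2)
  grid max=9 at (0,2)
Step 5: ant0:(0,3)->W->(0,2) | ant1:(0,2)->E->(0,3) | ant2:(0,2)->E->(0,3)
  grid max=11 at (0,3)
Final grid:
  0 0 10 11 0
  0 0 0 0 0
  0 0 0 0 0
  0 0 0 0 0
  0 0 0 0 0
Max pheromone 11 at (0,3)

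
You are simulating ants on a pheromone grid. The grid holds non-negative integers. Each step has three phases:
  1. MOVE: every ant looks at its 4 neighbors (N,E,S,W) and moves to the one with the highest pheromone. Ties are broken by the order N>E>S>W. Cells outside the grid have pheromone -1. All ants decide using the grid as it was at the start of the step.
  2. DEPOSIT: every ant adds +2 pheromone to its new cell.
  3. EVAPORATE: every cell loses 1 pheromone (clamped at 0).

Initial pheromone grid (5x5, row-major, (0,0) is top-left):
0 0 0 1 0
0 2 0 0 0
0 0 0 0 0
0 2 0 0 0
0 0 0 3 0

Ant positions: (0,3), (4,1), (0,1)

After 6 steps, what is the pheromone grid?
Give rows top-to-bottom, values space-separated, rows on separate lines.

After step 1: ants at (0,4),(3,1),(1,1)
  0 0 0 0 1
  0 3 0 0 0
  0 0 0 0 0
  0 3 0 0 0
  0 0 0 2 0
After step 2: ants at (1,4),(2,1),(0,1)
  0 1 0 0 0
  0 2 0 0 1
  0 1 0 0 0
  0 2 0 0 0
  0 0 0 1 0
After step 3: ants at (0,4),(1,1),(1,1)
  0 0 0 0 1
  0 5 0 0 0
  0 0 0 0 0
  0 1 0 0 0
  0 0 0 0 0
After step 4: ants at (1,4),(0,1),(0,1)
  0 3 0 0 0
  0 4 0 0 1
  0 0 0 0 0
  0 0 0 0 0
  0 0 0 0 0
After step 5: ants at (0,4),(1,1),(1,1)
  0 2 0 0 1
  0 7 0 0 0
  0 0 0 0 0
  0 0 0 0 0
  0 0 0 0 0
After step 6: ants at (1,4),(0,1),(0,1)
  0 5 0 0 0
  0 6 0 0 1
  0 0 0 0 0
  0 0 0 0 0
  0 0 0 0 0

0 5 0 0 0
0 6 0 0 1
0 0 0 0 0
0 0 0 0 0
0 0 0 0 0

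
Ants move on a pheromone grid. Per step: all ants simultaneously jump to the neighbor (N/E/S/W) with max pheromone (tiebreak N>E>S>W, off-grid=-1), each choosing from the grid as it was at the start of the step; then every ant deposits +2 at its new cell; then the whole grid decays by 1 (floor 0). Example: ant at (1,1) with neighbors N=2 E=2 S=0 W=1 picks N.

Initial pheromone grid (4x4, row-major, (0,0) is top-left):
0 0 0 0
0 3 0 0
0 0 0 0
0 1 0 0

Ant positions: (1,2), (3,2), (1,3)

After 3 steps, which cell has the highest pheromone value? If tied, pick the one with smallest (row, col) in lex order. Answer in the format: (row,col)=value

Answer: (1,1)=6

Derivation:
Step 1: ant0:(1,2)->W->(1,1) | ant1:(3,2)->W->(3,1) | ant2:(1,3)->N->(0,3)
  grid max=4 at (1,1)
Step 2: ant0:(1,1)->N->(0,1) | ant1:(3,1)->N->(2,1) | ant2:(0,3)->S->(1,3)
  grid max=3 at (1,1)
Step 3: ant0:(0,1)->S->(1,1) | ant1:(2,1)->N->(1,1) | ant2:(1,3)->N->(0,3)
  grid max=6 at (1,1)
Final grid:
  0 0 0 1
  0 6 0 0
  0 0 0 0
  0 0 0 0
Max pheromone 6 at (1,1)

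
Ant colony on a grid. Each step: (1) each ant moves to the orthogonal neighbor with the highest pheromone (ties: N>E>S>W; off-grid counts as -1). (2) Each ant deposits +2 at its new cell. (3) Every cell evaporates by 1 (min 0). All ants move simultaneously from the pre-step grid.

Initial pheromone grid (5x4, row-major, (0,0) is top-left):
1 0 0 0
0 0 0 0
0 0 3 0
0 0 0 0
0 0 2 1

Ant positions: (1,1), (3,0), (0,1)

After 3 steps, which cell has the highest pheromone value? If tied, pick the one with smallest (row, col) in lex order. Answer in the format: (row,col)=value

Answer: (0,0)=6

Derivation:
Step 1: ant0:(1,1)->N->(0,1) | ant1:(3,0)->N->(2,0) | ant2:(0,1)->W->(0,0)
  grid max=2 at (0,0)
Step 2: ant0:(0,1)->W->(0,0) | ant1:(2,0)->N->(1,0) | ant2:(0,0)->E->(0,1)
  grid max=3 at (0,0)
Step 3: ant0:(0,0)->E->(0,1) | ant1:(1,0)->N->(0,0) | ant2:(0,1)->W->(0,0)
  grid max=6 at (0,0)
Final grid:
  6 3 0 0
  0 0 0 0
  0 0 0 0
  0 0 0 0
  0 0 0 0
Max pheromone 6 at (0,0)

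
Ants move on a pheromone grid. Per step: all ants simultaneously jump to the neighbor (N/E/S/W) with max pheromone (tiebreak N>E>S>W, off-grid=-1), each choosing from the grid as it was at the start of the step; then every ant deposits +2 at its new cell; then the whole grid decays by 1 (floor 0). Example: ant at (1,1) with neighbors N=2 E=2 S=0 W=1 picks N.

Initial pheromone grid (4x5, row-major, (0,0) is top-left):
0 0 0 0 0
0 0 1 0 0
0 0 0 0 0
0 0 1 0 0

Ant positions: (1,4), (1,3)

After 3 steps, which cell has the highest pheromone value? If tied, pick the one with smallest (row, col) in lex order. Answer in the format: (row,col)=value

Step 1: ant0:(1,4)->N->(0,4) | ant1:(1,3)->W->(1,2)
  grid max=2 at (1,2)
Step 2: ant0:(0,4)->S->(1,4) | ant1:(1,2)->N->(0,2)
  grid max=1 at (0,2)
Step 3: ant0:(1,4)->N->(0,4) | ant1:(0,2)->S->(1,2)
  grid max=2 at (1,2)
Final grid:
  0 0 0 0 1
  0 0 2 0 0
  0 0 0 0 0
  0 0 0 0 0
Max pheromone 2 at (1,2)

Answer: (1,2)=2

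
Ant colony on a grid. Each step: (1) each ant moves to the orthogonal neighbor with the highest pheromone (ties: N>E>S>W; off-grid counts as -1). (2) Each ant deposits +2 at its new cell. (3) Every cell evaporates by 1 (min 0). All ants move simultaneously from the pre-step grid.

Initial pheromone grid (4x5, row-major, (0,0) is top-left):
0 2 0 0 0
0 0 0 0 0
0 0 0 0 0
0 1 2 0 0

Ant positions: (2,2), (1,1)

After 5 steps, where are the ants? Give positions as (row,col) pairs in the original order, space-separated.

Step 1: ant0:(2,2)->S->(3,2) | ant1:(1,1)->N->(0,1)
  grid max=3 at (0,1)
Step 2: ant0:(3,2)->N->(2,2) | ant1:(0,1)->E->(0,2)
  grid max=2 at (0,1)
Step 3: ant0:(2,2)->S->(3,2) | ant1:(0,2)->W->(0,1)
  grid max=3 at (0,1)
Step 4: ant0:(3,2)->N->(2,2) | ant1:(0,1)->E->(0,2)
  grid max=2 at (0,1)
Step 5: ant0:(2,2)->S->(3,2) | ant1:(0,2)->W->(0,1)
  grid max=3 at (0,1)

(3,2) (0,1)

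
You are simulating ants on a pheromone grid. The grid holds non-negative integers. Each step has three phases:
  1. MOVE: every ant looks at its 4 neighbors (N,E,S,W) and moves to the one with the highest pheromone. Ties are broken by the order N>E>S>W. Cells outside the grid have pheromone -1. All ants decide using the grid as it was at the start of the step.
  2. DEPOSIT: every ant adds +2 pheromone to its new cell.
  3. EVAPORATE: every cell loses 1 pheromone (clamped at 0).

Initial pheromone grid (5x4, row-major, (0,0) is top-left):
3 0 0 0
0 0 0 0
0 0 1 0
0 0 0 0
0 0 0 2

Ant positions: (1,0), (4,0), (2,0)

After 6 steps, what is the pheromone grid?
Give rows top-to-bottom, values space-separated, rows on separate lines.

After step 1: ants at (0,0),(3,0),(1,0)
  4 0 0 0
  1 0 0 0
  0 0 0 0
  1 0 0 0
  0 0 0 1
After step 2: ants at (1,0),(2,0),(0,0)
  5 0 0 0
  2 0 0 0
  1 0 0 0
  0 0 0 0
  0 0 0 0
After step 3: ants at (0,0),(1,0),(1,0)
  6 0 0 0
  5 0 0 0
  0 0 0 0
  0 0 0 0
  0 0 0 0
After step 4: ants at (1,0),(0,0),(0,0)
  9 0 0 0
  6 0 0 0
  0 0 0 0
  0 0 0 0
  0 0 0 0
After step 5: ants at (0,0),(1,0),(1,0)
  10 0 0 0
  9 0 0 0
  0 0 0 0
  0 0 0 0
  0 0 0 0
After step 6: ants at (1,0),(0,0),(0,0)
  13 0 0 0
  10 0 0 0
  0 0 0 0
  0 0 0 0
  0 0 0 0

13 0 0 0
10 0 0 0
0 0 0 0
0 0 0 0
0 0 0 0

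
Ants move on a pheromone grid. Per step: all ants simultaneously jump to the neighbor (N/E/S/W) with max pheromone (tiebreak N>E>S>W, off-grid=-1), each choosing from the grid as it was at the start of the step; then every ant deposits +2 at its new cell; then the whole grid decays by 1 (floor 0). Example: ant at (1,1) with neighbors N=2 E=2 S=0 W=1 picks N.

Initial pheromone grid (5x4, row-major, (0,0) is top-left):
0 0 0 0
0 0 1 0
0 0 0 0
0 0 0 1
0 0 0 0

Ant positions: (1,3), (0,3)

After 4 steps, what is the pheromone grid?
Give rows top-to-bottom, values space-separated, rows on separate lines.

After step 1: ants at (1,2),(1,3)
  0 0 0 0
  0 0 2 1
  0 0 0 0
  0 0 0 0
  0 0 0 0
After step 2: ants at (1,3),(1,2)
  0 0 0 0
  0 0 3 2
  0 0 0 0
  0 0 0 0
  0 0 0 0
After step 3: ants at (1,2),(1,3)
  0 0 0 0
  0 0 4 3
  0 0 0 0
  0 0 0 0
  0 0 0 0
After step 4: ants at (1,3),(1,2)
  0 0 0 0
  0 0 5 4
  0 0 0 0
  0 0 0 0
  0 0 0 0

0 0 0 0
0 0 5 4
0 0 0 0
0 0 0 0
0 0 0 0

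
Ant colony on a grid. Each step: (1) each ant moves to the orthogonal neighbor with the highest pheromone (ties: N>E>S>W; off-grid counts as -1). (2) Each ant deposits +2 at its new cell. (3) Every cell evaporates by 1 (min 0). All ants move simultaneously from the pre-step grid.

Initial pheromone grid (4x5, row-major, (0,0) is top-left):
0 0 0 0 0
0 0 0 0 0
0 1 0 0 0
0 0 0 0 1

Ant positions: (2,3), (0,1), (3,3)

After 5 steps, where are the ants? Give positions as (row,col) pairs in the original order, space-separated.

Step 1: ant0:(2,3)->N->(1,3) | ant1:(0,1)->E->(0,2) | ant2:(3,3)->E->(3,4)
  grid max=2 at (3,4)
Step 2: ant0:(1,3)->N->(0,3) | ant1:(0,2)->E->(0,3) | ant2:(3,4)->N->(2,4)
  grid max=3 at (0,3)
Step 3: ant0:(0,3)->E->(0,4) | ant1:(0,3)->E->(0,4) | ant2:(2,4)->S->(3,4)
  grid max=3 at (0,4)
Step 4: ant0:(0,4)->W->(0,3) | ant1:(0,4)->W->(0,3) | ant2:(3,4)->N->(2,4)
  grid max=5 at (0,3)
Step 5: ant0:(0,3)->E->(0,4) | ant1:(0,3)->E->(0,4) | ant2:(2,4)->S->(3,4)
  grid max=5 at (0,4)

(0,4) (0,4) (3,4)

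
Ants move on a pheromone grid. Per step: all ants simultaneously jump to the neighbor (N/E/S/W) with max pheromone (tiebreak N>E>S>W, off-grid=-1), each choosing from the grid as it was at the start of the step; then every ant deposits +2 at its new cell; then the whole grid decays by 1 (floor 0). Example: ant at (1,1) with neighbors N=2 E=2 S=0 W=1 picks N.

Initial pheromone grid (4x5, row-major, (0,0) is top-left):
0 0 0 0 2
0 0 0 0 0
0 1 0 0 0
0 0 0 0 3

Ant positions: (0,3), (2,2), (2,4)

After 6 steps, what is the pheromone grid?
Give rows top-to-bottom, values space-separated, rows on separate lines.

After step 1: ants at (0,4),(2,1),(3,4)
  0 0 0 0 3
  0 0 0 0 0
  0 2 0 0 0
  0 0 0 0 4
After step 2: ants at (1,4),(1,1),(2,4)
  0 0 0 0 2
  0 1 0 0 1
  0 1 0 0 1
  0 0 0 0 3
After step 3: ants at (0,4),(2,1),(3,4)
  0 0 0 0 3
  0 0 0 0 0
  0 2 0 0 0
  0 0 0 0 4
After step 4: ants at (1,4),(1,1),(2,4)
  0 0 0 0 2
  0 1 0 0 1
  0 1 0 0 1
  0 0 0 0 3
After step 5: ants at (0,4),(2,1),(3,4)
  0 0 0 0 3
  0 0 0 0 0
  0 2 0 0 0
  0 0 0 0 4
After step 6: ants at (1,4),(1,1),(2,4)
  0 0 0 0 2
  0 1 0 0 1
  0 1 0 0 1
  0 0 0 0 3

0 0 0 0 2
0 1 0 0 1
0 1 0 0 1
0 0 0 0 3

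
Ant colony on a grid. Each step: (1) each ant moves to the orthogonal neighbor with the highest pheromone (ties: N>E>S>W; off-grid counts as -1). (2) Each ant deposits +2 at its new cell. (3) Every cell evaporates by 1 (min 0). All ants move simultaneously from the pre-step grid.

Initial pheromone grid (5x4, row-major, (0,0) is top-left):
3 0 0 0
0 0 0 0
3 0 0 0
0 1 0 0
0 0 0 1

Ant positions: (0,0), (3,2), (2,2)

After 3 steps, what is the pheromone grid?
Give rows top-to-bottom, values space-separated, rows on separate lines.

After step 1: ants at (0,1),(3,1),(1,2)
  2 1 0 0
  0 0 1 0
  2 0 0 0
  0 2 0 0
  0 0 0 0
After step 2: ants at (0,0),(2,1),(0,2)
  3 0 1 0
  0 0 0 0
  1 1 0 0
  0 1 0 0
  0 0 0 0
After step 3: ants at (0,1),(3,1),(0,3)
  2 1 0 1
  0 0 0 0
  0 0 0 0
  0 2 0 0
  0 0 0 0

2 1 0 1
0 0 0 0
0 0 0 0
0 2 0 0
0 0 0 0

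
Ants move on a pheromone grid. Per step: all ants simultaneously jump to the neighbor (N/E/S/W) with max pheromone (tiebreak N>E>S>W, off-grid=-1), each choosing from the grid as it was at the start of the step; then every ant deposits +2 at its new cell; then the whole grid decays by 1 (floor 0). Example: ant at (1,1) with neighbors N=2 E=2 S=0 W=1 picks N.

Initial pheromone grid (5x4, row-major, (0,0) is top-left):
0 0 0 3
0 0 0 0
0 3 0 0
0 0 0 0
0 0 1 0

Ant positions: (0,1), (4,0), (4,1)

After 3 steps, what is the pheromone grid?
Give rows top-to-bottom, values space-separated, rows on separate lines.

After step 1: ants at (0,2),(3,0),(4,2)
  0 0 1 2
  0 0 0 0
  0 2 0 0
  1 0 0 0
  0 0 2 0
After step 2: ants at (0,3),(2,0),(3,2)
  0 0 0 3
  0 0 0 0
  1 1 0 0
  0 0 1 0
  0 0 1 0
After step 3: ants at (1,3),(2,1),(4,2)
  0 0 0 2
  0 0 0 1
  0 2 0 0
  0 0 0 0
  0 0 2 0

0 0 0 2
0 0 0 1
0 2 0 0
0 0 0 0
0 0 2 0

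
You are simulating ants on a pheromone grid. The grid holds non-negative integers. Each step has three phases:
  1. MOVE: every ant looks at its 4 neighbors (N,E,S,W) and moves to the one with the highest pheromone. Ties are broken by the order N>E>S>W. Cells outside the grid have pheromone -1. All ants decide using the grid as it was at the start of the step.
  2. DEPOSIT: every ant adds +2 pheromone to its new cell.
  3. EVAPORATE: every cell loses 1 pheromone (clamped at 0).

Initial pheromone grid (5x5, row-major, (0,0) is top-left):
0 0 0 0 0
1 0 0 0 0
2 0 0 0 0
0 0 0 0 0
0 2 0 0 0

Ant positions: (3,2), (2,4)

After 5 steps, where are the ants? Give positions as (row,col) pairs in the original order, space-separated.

Step 1: ant0:(3,2)->N->(2,2) | ant1:(2,4)->N->(1,4)
  grid max=1 at (1,4)
Step 2: ant0:(2,2)->N->(1,2) | ant1:(1,4)->N->(0,4)
  grid max=1 at (0,4)
Step 3: ant0:(1,2)->N->(0,2) | ant1:(0,4)->S->(1,4)
  grid max=1 at (0,2)
Step 4: ant0:(0,2)->E->(0,3) | ant1:(1,4)->N->(0,4)
  grid max=1 at (0,3)
Step 5: ant0:(0,3)->E->(0,4) | ant1:(0,4)->W->(0,3)
  grid max=2 at (0,3)

(0,4) (0,3)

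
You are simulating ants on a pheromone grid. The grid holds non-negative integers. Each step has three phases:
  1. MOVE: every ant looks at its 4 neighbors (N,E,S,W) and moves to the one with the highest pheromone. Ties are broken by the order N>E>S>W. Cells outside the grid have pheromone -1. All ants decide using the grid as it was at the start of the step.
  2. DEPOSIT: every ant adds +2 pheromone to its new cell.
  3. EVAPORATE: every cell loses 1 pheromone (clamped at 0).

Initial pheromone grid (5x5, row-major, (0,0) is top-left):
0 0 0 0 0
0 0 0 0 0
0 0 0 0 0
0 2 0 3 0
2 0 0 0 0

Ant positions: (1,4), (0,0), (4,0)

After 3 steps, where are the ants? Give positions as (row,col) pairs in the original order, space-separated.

Step 1: ant0:(1,4)->N->(0,4) | ant1:(0,0)->E->(0,1) | ant2:(4,0)->N->(3,0)
  grid max=2 at (3,3)
Step 2: ant0:(0,4)->S->(1,4) | ant1:(0,1)->E->(0,2) | ant2:(3,0)->E->(3,1)
  grid max=2 at (3,1)
Step 3: ant0:(1,4)->N->(0,4) | ant1:(0,2)->E->(0,3) | ant2:(3,1)->N->(2,1)
  grid max=1 at (0,3)

(0,4) (0,3) (2,1)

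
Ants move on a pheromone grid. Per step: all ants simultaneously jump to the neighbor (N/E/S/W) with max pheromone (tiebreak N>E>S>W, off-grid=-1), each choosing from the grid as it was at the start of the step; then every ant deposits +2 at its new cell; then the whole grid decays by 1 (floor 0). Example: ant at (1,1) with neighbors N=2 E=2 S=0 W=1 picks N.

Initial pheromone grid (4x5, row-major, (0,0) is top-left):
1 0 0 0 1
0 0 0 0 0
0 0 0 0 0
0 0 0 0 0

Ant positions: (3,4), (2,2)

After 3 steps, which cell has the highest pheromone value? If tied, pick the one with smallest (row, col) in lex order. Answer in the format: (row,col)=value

Step 1: ant0:(3,4)->N->(2,4) | ant1:(2,2)->N->(1,2)
  grid max=1 at (1,2)
Step 2: ant0:(2,4)->N->(1,4) | ant1:(1,2)->N->(0,2)
  grid max=1 at (0,2)
Step 3: ant0:(1,4)->N->(0,4) | ant1:(0,2)->E->(0,3)
  grid max=1 at (0,3)
Final grid:
  0 0 0 1 1
  0 0 0 0 0
  0 0 0 0 0
  0 0 0 0 0
Max pheromone 1 at (0,3)

Answer: (0,3)=1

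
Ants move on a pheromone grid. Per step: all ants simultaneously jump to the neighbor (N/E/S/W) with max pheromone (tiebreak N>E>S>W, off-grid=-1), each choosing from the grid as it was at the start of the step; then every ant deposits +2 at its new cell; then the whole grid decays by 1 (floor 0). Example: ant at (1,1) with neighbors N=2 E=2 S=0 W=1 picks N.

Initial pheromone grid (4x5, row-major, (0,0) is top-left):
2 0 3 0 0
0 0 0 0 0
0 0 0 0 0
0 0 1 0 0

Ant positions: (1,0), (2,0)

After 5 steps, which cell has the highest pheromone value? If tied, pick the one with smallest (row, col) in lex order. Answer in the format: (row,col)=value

Step 1: ant0:(1,0)->N->(0,0) | ant1:(2,0)->N->(1,0)
  grid max=3 at (0,0)
Step 2: ant0:(0,0)->S->(1,0) | ant1:(1,0)->N->(0,0)
  grid max=4 at (0,0)
Step 3: ant0:(1,0)->N->(0,0) | ant1:(0,0)->S->(1,0)
  grid max=5 at (0,0)
Step 4: ant0:(0,0)->S->(1,0) | ant1:(1,0)->N->(0,0)
  grid max=6 at (0,0)
Step 5: ant0:(1,0)->N->(0,0) | ant1:(0,0)->S->(1,0)
  grid max=7 at (0,0)
Final grid:
  7 0 0 0 0
  5 0 0 0 0
  0 0 0 0 0
  0 0 0 0 0
Max pheromone 7 at (0,0)

Answer: (0,0)=7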